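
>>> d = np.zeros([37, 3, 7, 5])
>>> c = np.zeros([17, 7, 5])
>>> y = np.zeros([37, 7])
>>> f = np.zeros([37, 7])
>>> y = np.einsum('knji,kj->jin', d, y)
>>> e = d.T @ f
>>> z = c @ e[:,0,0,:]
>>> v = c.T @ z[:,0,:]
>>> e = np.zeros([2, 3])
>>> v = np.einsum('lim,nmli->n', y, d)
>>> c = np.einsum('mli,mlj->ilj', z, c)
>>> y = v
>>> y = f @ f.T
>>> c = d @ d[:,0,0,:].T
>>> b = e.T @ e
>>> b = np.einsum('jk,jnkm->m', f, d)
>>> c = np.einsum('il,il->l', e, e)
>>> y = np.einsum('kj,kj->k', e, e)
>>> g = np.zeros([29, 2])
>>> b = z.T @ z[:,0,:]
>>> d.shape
(37, 3, 7, 5)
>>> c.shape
(3,)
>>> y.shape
(2,)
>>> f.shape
(37, 7)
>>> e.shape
(2, 3)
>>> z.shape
(17, 7, 7)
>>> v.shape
(37,)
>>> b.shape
(7, 7, 7)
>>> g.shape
(29, 2)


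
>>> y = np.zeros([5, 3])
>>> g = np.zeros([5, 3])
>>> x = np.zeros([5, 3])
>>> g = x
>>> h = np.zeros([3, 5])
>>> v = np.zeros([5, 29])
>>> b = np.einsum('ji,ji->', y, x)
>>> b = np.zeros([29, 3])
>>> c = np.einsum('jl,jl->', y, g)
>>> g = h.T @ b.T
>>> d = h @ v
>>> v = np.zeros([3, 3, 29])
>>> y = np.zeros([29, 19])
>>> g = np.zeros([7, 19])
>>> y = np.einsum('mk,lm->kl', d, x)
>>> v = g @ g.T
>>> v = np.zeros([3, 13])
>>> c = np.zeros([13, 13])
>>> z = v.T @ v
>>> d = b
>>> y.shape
(29, 5)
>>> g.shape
(7, 19)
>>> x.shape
(5, 3)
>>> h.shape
(3, 5)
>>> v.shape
(3, 13)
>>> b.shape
(29, 3)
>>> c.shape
(13, 13)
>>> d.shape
(29, 3)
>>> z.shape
(13, 13)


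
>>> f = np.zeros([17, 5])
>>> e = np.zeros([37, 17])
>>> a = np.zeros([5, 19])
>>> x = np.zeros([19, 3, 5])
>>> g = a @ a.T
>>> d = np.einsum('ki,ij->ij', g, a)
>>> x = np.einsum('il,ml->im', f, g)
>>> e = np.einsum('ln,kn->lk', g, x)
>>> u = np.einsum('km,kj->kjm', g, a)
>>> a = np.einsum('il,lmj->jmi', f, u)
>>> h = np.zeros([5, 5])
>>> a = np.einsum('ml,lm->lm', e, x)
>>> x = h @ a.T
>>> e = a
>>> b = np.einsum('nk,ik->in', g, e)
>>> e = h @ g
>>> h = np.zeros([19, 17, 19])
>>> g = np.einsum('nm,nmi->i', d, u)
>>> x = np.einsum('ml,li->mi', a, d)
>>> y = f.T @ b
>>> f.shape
(17, 5)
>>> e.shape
(5, 5)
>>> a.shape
(17, 5)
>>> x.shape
(17, 19)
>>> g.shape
(5,)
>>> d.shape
(5, 19)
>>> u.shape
(5, 19, 5)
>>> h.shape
(19, 17, 19)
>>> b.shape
(17, 5)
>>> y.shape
(5, 5)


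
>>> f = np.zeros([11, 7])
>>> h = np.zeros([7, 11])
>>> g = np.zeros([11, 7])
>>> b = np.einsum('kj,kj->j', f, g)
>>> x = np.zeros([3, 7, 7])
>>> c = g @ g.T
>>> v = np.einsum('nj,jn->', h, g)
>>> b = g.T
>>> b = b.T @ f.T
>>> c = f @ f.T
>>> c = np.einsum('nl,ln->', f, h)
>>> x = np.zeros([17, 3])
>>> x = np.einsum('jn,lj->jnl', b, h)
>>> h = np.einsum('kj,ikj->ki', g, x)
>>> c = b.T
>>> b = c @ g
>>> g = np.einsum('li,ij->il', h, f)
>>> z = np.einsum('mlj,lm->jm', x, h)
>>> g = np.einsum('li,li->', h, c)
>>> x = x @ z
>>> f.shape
(11, 7)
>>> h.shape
(11, 11)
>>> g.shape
()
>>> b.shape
(11, 7)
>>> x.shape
(11, 11, 11)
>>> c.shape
(11, 11)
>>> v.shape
()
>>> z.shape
(7, 11)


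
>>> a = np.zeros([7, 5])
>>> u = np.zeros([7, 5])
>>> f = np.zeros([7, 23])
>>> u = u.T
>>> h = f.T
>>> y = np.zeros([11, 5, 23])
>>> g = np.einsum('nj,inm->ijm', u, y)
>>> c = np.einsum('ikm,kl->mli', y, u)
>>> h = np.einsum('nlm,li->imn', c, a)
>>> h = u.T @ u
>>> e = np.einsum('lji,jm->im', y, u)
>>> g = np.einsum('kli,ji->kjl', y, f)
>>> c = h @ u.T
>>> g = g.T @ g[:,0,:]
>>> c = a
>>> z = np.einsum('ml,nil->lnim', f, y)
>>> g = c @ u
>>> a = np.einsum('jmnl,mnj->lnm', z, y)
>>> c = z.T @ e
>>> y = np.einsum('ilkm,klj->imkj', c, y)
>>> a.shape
(7, 5, 11)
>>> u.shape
(5, 7)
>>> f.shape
(7, 23)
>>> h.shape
(7, 7)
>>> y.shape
(7, 7, 11, 23)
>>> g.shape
(7, 7)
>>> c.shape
(7, 5, 11, 7)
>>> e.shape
(23, 7)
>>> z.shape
(23, 11, 5, 7)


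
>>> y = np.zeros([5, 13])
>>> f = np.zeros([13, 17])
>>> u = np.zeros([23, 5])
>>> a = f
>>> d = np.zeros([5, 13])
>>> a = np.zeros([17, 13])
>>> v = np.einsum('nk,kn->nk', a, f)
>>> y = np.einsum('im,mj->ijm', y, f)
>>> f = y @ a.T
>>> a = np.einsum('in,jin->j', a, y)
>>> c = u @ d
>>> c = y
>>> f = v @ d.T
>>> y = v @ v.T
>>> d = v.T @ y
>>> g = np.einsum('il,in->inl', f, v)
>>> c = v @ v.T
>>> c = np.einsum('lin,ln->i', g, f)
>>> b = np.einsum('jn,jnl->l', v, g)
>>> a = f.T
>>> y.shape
(17, 17)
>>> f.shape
(17, 5)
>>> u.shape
(23, 5)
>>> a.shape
(5, 17)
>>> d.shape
(13, 17)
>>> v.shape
(17, 13)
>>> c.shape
(13,)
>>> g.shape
(17, 13, 5)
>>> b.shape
(5,)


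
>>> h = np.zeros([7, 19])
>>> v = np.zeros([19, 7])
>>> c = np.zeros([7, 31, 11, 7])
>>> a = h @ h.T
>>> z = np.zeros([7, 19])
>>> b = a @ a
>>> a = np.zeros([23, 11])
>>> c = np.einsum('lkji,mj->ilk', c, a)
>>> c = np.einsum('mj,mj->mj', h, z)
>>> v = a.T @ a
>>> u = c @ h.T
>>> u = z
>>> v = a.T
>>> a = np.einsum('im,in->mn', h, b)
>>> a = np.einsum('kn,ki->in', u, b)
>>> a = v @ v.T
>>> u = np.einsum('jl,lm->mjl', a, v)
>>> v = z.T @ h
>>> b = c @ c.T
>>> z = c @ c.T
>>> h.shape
(7, 19)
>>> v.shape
(19, 19)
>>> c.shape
(7, 19)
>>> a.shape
(11, 11)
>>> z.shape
(7, 7)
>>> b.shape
(7, 7)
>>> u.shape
(23, 11, 11)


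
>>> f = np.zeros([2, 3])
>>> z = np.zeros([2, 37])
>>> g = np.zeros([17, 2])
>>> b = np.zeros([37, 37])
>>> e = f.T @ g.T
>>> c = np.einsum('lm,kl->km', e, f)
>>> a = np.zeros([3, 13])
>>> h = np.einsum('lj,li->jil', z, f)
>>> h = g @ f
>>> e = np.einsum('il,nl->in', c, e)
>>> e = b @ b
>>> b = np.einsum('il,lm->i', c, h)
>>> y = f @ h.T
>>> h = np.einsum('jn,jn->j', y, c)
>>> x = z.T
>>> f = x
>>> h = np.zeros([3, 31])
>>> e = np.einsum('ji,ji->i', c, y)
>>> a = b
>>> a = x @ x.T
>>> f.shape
(37, 2)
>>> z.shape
(2, 37)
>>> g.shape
(17, 2)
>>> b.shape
(2,)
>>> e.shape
(17,)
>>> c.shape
(2, 17)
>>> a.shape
(37, 37)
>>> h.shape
(3, 31)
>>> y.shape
(2, 17)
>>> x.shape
(37, 2)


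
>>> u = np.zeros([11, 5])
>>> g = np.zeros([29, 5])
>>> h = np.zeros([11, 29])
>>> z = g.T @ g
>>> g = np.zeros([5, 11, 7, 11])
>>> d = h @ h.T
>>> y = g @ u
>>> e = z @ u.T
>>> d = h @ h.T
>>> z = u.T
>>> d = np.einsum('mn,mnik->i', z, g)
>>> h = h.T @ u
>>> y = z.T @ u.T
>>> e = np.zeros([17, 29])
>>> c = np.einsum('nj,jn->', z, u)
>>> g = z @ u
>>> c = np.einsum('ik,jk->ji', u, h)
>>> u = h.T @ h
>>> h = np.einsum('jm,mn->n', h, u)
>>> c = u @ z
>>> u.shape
(5, 5)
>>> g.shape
(5, 5)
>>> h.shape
(5,)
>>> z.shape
(5, 11)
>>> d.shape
(7,)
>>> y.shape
(11, 11)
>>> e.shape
(17, 29)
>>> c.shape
(5, 11)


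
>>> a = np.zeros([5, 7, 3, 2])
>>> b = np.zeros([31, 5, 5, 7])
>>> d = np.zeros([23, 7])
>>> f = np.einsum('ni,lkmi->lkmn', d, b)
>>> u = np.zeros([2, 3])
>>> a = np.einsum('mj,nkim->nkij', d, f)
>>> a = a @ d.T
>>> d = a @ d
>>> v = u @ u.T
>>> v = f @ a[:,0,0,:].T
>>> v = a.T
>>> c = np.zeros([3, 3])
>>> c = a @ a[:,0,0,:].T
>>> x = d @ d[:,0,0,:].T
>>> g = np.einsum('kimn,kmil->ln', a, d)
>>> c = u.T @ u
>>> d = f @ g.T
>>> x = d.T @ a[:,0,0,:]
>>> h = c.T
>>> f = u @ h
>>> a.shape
(31, 5, 5, 23)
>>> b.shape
(31, 5, 5, 7)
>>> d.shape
(31, 5, 5, 7)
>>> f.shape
(2, 3)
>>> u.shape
(2, 3)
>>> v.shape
(23, 5, 5, 31)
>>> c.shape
(3, 3)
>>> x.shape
(7, 5, 5, 23)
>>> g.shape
(7, 23)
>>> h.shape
(3, 3)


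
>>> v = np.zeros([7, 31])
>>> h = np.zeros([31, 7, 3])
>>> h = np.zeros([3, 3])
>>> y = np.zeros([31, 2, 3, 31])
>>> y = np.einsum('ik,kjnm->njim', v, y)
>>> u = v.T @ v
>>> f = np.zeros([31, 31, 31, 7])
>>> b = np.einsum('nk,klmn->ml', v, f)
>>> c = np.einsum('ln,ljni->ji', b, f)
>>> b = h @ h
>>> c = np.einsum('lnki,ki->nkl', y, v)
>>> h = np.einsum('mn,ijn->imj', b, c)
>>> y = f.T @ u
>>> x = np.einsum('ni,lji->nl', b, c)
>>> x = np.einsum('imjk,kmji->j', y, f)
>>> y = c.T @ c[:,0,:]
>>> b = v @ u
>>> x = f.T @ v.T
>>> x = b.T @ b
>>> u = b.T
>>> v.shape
(7, 31)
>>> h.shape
(2, 3, 7)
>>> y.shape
(3, 7, 3)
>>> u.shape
(31, 7)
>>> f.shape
(31, 31, 31, 7)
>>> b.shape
(7, 31)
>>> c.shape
(2, 7, 3)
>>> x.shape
(31, 31)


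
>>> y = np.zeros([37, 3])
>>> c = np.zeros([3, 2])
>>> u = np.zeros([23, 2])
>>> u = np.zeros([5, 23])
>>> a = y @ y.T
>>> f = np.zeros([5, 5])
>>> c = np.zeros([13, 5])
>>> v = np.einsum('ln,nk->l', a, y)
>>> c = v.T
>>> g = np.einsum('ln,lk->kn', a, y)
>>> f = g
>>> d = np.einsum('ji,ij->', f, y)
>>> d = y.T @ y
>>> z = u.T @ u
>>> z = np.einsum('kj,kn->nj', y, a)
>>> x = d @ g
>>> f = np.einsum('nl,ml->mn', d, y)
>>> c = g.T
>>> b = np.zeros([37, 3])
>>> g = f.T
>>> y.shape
(37, 3)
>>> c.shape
(37, 3)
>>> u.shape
(5, 23)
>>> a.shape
(37, 37)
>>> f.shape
(37, 3)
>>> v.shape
(37,)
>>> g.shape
(3, 37)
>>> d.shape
(3, 3)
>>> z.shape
(37, 3)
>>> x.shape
(3, 37)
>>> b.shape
(37, 3)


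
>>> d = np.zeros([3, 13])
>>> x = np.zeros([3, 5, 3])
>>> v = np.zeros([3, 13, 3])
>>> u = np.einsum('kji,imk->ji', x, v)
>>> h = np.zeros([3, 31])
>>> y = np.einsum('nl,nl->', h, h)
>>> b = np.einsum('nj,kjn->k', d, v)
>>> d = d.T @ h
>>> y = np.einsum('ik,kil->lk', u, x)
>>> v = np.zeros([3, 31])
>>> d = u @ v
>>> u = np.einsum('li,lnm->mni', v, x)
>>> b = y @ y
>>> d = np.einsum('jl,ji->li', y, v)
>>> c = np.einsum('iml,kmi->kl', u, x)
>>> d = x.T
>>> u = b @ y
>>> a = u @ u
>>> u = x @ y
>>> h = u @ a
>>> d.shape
(3, 5, 3)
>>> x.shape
(3, 5, 3)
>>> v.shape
(3, 31)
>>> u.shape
(3, 5, 3)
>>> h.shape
(3, 5, 3)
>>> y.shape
(3, 3)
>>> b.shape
(3, 3)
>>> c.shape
(3, 31)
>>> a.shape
(3, 3)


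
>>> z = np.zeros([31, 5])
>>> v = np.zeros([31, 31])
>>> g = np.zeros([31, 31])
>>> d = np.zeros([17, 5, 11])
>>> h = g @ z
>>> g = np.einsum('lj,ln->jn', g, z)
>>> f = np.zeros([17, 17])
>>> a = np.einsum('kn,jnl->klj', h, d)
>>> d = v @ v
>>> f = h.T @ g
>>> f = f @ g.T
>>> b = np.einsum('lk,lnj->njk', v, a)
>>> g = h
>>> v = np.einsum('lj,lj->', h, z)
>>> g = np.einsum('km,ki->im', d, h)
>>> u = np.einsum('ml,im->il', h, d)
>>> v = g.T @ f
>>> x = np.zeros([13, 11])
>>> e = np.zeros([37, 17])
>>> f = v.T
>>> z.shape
(31, 5)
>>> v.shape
(31, 31)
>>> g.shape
(5, 31)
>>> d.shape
(31, 31)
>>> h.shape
(31, 5)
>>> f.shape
(31, 31)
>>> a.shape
(31, 11, 17)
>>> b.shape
(11, 17, 31)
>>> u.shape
(31, 5)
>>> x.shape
(13, 11)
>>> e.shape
(37, 17)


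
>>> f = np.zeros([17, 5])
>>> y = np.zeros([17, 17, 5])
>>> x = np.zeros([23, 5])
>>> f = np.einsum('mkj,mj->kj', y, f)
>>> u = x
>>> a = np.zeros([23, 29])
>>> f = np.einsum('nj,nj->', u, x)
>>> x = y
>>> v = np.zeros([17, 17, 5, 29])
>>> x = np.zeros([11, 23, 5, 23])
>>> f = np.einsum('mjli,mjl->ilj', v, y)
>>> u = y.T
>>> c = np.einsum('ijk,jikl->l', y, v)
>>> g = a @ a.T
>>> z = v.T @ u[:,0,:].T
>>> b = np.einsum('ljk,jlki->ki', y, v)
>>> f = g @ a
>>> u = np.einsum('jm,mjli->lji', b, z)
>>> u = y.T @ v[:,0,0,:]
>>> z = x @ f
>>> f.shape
(23, 29)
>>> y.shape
(17, 17, 5)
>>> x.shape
(11, 23, 5, 23)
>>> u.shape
(5, 17, 29)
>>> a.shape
(23, 29)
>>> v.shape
(17, 17, 5, 29)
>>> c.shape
(29,)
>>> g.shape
(23, 23)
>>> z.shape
(11, 23, 5, 29)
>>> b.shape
(5, 29)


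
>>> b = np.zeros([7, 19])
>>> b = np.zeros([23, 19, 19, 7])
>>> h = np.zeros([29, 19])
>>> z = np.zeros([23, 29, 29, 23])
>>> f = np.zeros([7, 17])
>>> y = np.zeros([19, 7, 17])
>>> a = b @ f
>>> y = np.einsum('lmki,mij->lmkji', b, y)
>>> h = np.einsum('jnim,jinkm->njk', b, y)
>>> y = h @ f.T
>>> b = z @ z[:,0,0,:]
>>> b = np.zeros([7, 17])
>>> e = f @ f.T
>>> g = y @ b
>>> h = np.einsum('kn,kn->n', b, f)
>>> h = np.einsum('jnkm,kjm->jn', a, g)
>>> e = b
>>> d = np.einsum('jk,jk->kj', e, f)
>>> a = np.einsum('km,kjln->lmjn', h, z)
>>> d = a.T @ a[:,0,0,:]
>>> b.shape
(7, 17)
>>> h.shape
(23, 19)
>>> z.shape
(23, 29, 29, 23)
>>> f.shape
(7, 17)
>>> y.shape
(19, 23, 7)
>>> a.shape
(29, 19, 29, 23)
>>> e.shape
(7, 17)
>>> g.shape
(19, 23, 17)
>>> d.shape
(23, 29, 19, 23)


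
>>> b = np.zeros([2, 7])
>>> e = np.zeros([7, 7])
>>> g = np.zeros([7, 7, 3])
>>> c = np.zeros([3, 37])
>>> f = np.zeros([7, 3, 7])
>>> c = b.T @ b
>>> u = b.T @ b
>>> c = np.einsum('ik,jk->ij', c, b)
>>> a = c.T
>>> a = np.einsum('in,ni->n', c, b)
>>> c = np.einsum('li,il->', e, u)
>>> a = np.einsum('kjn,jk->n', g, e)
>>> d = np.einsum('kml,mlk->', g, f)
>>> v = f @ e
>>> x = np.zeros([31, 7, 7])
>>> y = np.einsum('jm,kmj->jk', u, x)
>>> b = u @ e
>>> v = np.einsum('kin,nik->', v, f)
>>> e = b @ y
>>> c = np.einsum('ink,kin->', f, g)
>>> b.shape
(7, 7)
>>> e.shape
(7, 31)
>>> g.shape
(7, 7, 3)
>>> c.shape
()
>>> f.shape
(7, 3, 7)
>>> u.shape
(7, 7)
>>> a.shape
(3,)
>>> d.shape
()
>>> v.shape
()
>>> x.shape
(31, 7, 7)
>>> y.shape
(7, 31)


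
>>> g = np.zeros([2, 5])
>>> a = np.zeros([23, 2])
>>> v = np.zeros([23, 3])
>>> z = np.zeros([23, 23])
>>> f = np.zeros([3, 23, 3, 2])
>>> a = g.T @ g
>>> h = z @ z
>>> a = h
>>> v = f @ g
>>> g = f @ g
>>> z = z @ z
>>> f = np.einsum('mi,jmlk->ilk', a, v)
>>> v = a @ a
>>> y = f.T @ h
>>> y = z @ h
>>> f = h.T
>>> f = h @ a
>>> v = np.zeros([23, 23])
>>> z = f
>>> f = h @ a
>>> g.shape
(3, 23, 3, 5)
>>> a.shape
(23, 23)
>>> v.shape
(23, 23)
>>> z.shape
(23, 23)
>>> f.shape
(23, 23)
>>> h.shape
(23, 23)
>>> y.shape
(23, 23)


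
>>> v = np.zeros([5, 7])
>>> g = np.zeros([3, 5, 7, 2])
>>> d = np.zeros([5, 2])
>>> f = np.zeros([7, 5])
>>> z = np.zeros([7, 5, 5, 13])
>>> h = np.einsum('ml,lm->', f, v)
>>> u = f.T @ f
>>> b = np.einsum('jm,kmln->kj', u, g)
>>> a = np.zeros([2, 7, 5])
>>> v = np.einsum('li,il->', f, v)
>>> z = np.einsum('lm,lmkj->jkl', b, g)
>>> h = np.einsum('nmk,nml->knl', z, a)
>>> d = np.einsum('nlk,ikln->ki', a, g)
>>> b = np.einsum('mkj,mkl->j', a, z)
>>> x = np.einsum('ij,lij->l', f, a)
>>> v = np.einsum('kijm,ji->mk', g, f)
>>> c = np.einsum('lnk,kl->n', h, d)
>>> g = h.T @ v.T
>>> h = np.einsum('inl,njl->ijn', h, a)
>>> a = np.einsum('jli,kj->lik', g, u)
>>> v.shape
(2, 3)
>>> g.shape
(5, 2, 2)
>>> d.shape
(5, 3)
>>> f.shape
(7, 5)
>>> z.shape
(2, 7, 3)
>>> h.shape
(3, 7, 2)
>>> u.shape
(5, 5)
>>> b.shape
(5,)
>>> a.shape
(2, 2, 5)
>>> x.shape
(2,)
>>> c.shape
(2,)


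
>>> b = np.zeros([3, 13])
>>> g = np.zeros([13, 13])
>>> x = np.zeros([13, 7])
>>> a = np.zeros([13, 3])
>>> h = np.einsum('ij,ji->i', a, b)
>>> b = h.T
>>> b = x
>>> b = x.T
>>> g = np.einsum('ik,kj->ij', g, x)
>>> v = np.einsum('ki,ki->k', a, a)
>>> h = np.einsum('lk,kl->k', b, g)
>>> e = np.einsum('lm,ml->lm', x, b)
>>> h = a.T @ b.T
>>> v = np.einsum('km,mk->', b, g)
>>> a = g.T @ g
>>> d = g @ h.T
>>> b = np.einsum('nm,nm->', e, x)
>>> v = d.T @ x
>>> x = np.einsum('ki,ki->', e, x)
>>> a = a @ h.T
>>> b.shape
()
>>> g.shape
(13, 7)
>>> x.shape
()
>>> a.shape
(7, 3)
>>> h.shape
(3, 7)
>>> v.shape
(3, 7)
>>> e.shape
(13, 7)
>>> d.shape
(13, 3)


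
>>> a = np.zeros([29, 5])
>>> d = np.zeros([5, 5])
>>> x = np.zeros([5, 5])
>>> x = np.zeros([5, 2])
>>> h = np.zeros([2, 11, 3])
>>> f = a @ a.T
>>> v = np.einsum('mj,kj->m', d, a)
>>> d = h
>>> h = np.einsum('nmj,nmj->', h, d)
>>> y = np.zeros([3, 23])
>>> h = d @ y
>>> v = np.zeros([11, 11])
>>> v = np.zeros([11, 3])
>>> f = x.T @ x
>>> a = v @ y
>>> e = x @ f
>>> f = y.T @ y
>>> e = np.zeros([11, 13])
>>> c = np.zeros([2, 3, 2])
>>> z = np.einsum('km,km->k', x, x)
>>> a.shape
(11, 23)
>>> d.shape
(2, 11, 3)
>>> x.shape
(5, 2)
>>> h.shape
(2, 11, 23)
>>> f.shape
(23, 23)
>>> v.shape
(11, 3)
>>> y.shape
(3, 23)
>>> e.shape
(11, 13)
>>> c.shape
(2, 3, 2)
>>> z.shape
(5,)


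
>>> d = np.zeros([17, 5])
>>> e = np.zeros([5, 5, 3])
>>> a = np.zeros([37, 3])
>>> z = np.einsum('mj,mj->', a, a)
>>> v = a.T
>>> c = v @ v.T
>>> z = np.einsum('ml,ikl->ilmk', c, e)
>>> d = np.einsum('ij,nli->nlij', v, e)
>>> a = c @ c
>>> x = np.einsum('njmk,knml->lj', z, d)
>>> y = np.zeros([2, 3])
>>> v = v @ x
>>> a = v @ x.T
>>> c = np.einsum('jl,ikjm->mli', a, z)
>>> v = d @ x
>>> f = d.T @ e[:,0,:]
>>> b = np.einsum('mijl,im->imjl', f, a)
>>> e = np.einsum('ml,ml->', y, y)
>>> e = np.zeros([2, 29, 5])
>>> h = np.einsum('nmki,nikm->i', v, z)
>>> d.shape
(5, 5, 3, 37)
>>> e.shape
(2, 29, 5)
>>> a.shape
(3, 37)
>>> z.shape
(5, 3, 3, 5)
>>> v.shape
(5, 5, 3, 3)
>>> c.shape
(5, 37, 5)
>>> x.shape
(37, 3)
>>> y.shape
(2, 3)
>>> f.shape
(37, 3, 5, 3)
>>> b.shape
(3, 37, 5, 3)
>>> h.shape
(3,)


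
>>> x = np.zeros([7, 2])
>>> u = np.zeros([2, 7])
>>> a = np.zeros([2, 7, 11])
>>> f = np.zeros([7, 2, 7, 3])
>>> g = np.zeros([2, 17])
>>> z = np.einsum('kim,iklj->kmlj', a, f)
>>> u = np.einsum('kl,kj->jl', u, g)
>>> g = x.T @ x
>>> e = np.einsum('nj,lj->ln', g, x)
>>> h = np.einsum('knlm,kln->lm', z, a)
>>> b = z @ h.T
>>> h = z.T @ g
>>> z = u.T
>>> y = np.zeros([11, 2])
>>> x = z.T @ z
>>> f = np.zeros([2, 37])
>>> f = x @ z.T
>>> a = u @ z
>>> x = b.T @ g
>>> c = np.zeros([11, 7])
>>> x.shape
(7, 7, 11, 2)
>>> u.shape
(17, 7)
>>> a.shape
(17, 17)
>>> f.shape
(17, 7)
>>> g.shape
(2, 2)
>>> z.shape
(7, 17)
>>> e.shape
(7, 2)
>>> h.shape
(3, 7, 11, 2)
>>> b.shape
(2, 11, 7, 7)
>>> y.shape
(11, 2)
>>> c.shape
(11, 7)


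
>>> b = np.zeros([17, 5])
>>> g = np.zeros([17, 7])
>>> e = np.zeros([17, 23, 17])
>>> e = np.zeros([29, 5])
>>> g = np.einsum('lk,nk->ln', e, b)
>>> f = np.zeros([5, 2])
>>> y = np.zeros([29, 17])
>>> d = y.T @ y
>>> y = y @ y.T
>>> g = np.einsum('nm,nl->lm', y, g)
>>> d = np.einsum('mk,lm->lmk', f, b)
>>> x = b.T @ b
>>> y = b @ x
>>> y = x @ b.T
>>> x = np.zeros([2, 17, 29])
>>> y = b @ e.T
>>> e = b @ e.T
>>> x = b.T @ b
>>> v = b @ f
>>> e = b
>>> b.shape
(17, 5)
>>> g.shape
(17, 29)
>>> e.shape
(17, 5)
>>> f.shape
(5, 2)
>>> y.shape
(17, 29)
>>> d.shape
(17, 5, 2)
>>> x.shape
(5, 5)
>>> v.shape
(17, 2)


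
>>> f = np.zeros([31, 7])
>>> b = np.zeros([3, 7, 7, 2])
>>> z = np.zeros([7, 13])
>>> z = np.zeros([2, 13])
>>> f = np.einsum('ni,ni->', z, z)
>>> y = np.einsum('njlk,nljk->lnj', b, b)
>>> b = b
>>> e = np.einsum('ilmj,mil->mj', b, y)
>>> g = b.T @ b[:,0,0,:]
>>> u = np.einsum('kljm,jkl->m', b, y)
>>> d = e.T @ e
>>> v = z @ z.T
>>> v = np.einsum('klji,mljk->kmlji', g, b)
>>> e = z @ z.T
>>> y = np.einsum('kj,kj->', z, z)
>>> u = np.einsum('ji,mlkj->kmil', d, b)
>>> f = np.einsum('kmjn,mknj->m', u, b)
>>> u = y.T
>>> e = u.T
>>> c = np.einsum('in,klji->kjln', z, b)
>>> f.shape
(3,)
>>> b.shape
(3, 7, 7, 2)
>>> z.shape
(2, 13)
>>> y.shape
()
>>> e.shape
()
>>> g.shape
(2, 7, 7, 2)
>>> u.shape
()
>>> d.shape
(2, 2)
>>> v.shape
(2, 3, 7, 7, 2)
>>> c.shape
(3, 7, 7, 13)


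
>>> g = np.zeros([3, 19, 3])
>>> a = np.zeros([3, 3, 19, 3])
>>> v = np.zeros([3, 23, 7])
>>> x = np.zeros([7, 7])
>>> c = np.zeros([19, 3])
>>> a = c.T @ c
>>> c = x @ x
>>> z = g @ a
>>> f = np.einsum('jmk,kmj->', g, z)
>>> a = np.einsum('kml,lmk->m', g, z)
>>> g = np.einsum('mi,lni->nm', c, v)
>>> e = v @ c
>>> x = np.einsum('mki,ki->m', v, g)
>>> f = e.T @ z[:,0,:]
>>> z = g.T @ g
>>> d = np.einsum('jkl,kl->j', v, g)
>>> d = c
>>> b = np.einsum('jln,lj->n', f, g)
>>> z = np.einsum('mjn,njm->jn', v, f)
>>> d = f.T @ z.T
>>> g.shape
(23, 7)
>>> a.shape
(19,)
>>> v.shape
(3, 23, 7)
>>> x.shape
(3,)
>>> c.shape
(7, 7)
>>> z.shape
(23, 7)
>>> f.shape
(7, 23, 3)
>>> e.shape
(3, 23, 7)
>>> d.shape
(3, 23, 23)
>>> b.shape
(3,)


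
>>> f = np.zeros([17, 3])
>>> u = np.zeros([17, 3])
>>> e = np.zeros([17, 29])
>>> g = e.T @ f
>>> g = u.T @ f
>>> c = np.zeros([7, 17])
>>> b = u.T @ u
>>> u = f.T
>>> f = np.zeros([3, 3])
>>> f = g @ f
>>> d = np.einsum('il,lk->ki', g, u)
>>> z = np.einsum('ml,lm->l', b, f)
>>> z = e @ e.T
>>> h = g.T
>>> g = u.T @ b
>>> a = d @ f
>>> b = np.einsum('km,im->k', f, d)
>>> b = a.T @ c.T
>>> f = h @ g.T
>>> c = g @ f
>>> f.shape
(3, 17)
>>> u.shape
(3, 17)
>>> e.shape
(17, 29)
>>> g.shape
(17, 3)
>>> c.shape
(17, 17)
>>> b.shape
(3, 7)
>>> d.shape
(17, 3)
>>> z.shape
(17, 17)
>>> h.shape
(3, 3)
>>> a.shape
(17, 3)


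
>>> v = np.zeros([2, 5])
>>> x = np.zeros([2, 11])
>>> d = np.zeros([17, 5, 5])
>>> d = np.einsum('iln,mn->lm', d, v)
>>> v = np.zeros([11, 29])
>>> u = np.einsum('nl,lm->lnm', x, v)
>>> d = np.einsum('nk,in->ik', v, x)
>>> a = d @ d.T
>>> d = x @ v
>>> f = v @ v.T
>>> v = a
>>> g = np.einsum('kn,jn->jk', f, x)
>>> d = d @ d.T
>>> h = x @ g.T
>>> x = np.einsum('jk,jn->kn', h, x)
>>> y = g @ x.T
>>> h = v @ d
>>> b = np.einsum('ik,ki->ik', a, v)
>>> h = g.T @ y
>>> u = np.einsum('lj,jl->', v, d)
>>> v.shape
(2, 2)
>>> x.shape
(2, 11)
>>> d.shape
(2, 2)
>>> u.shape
()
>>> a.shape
(2, 2)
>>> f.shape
(11, 11)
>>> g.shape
(2, 11)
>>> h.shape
(11, 2)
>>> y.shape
(2, 2)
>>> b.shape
(2, 2)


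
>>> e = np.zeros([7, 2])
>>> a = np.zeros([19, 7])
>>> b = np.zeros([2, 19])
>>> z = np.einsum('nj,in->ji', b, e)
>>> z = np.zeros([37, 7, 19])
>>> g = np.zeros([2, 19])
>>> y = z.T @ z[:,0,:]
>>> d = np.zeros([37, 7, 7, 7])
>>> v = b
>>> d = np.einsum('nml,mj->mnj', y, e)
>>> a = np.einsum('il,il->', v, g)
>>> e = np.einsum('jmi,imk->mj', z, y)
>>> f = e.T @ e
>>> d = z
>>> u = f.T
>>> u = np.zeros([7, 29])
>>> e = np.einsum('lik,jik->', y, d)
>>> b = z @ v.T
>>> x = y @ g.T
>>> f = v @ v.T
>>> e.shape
()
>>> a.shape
()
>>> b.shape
(37, 7, 2)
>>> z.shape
(37, 7, 19)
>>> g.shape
(2, 19)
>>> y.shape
(19, 7, 19)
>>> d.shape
(37, 7, 19)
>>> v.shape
(2, 19)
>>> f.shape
(2, 2)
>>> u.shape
(7, 29)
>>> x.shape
(19, 7, 2)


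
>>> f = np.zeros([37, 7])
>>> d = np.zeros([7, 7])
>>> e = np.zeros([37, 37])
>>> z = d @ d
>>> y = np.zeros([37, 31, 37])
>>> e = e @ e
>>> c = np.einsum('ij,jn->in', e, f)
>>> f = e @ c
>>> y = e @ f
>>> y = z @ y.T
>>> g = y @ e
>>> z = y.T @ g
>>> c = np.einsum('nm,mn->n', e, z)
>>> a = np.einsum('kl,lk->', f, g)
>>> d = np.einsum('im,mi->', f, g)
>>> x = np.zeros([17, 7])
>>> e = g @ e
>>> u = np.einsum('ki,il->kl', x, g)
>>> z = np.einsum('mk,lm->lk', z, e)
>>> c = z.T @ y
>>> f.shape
(37, 7)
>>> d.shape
()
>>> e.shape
(7, 37)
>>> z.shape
(7, 37)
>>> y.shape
(7, 37)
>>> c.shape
(37, 37)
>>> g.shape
(7, 37)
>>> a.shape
()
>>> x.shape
(17, 7)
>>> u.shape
(17, 37)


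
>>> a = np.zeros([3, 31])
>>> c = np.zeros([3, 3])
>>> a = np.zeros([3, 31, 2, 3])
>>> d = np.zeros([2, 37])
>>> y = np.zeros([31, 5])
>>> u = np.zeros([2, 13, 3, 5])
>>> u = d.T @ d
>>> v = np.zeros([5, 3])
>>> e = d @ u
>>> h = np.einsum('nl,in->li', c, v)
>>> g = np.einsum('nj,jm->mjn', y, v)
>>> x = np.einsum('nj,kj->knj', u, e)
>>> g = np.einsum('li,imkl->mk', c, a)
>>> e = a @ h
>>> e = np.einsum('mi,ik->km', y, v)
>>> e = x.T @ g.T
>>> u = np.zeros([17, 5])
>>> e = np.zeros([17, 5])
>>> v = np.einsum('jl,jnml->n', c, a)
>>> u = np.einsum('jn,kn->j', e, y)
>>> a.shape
(3, 31, 2, 3)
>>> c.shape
(3, 3)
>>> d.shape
(2, 37)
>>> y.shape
(31, 5)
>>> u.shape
(17,)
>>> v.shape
(31,)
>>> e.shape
(17, 5)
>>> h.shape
(3, 5)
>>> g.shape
(31, 2)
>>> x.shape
(2, 37, 37)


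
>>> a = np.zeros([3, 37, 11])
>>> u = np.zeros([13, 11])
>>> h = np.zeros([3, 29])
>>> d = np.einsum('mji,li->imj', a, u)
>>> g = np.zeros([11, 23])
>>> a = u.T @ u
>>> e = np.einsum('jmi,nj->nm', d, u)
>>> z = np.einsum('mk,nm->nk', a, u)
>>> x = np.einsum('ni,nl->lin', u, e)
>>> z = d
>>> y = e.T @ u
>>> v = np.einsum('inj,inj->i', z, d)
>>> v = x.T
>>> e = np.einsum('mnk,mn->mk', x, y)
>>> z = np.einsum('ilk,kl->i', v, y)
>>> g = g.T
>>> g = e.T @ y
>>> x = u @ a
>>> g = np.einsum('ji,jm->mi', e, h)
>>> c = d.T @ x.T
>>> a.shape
(11, 11)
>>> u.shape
(13, 11)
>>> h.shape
(3, 29)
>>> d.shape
(11, 3, 37)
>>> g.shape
(29, 13)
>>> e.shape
(3, 13)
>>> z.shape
(13,)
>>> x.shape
(13, 11)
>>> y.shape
(3, 11)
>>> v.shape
(13, 11, 3)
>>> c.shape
(37, 3, 13)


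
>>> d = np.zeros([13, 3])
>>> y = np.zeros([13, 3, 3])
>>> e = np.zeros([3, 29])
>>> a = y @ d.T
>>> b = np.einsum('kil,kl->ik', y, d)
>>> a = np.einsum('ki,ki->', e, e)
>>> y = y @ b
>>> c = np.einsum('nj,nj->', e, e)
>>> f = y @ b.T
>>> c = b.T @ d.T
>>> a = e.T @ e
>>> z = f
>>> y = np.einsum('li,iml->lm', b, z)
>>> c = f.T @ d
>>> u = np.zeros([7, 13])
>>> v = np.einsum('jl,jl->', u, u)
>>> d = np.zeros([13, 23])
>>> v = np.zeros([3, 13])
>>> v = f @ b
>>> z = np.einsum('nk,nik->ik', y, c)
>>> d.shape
(13, 23)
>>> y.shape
(3, 3)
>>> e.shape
(3, 29)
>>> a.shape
(29, 29)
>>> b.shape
(3, 13)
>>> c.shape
(3, 3, 3)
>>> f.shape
(13, 3, 3)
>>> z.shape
(3, 3)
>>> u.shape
(7, 13)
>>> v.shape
(13, 3, 13)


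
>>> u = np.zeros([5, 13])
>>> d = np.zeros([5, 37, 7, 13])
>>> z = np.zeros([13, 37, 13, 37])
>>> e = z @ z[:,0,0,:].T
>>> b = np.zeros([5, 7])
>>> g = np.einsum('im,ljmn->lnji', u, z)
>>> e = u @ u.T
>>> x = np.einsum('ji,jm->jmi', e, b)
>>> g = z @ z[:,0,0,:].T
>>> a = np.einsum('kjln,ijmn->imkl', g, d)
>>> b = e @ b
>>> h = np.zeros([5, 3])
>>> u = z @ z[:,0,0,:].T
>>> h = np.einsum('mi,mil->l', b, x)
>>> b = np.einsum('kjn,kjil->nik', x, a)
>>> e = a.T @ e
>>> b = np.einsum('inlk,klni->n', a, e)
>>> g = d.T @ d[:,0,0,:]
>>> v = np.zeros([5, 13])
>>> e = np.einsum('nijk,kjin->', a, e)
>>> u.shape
(13, 37, 13, 13)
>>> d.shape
(5, 37, 7, 13)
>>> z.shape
(13, 37, 13, 37)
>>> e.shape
()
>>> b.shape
(7,)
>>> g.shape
(13, 7, 37, 13)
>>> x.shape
(5, 7, 5)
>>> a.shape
(5, 7, 13, 13)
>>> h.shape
(5,)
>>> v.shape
(5, 13)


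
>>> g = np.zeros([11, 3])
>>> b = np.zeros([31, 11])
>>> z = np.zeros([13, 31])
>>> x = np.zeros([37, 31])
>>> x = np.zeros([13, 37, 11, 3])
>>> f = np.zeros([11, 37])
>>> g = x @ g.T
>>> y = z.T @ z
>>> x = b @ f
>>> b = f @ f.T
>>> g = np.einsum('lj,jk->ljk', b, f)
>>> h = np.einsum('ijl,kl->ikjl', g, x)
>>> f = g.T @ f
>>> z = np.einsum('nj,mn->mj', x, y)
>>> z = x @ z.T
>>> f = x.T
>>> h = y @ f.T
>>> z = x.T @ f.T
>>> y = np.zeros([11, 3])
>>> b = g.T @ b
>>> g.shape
(11, 11, 37)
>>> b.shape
(37, 11, 11)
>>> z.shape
(37, 37)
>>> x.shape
(31, 37)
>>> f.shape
(37, 31)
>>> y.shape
(11, 3)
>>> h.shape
(31, 37)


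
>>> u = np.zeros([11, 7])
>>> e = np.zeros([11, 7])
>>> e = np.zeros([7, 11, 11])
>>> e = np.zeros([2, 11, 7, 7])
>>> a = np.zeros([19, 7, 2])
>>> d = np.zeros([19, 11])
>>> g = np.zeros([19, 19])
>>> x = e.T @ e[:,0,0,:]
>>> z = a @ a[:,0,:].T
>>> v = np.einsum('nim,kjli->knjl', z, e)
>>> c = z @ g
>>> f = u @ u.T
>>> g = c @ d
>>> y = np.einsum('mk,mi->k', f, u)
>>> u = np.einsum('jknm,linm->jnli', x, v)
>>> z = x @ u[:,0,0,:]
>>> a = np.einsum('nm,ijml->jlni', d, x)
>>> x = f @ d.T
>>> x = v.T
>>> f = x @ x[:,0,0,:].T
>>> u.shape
(7, 11, 2, 19)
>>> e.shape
(2, 11, 7, 7)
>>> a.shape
(7, 7, 19, 7)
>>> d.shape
(19, 11)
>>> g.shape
(19, 7, 11)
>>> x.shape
(7, 11, 19, 2)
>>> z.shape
(7, 7, 11, 19)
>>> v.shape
(2, 19, 11, 7)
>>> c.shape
(19, 7, 19)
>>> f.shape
(7, 11, 19, 7)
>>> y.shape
(11,)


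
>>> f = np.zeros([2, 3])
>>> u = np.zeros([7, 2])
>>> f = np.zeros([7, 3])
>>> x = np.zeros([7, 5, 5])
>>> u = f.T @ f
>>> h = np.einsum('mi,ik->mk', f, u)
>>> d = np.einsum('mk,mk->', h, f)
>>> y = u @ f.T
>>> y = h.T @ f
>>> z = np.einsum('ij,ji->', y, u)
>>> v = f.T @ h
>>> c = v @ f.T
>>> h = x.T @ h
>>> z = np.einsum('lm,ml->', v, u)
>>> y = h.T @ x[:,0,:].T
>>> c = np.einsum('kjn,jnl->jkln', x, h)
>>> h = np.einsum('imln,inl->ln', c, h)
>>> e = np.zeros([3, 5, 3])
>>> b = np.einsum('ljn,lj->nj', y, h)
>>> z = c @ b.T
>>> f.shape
(7, 3)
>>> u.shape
(3, 3)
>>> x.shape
(7, 5, 5)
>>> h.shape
(3, 5)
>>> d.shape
()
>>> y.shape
(3, 5, 7)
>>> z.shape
(5, 7, 3, 7)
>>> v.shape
(3, 3)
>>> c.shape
(5, 7, 3, 5)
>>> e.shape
(3, 5, 3)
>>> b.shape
(7, 5)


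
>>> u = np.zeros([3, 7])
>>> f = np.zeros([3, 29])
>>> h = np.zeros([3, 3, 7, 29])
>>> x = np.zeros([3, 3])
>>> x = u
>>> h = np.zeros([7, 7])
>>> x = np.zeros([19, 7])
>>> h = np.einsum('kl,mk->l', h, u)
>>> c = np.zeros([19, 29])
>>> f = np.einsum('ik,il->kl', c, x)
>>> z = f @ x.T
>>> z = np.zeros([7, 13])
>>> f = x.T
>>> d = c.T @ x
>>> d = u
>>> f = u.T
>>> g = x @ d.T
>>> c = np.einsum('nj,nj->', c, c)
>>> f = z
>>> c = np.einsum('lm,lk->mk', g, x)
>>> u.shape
(3, 7)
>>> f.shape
(7, 13)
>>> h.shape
(7,)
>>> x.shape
(19, 7)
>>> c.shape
(3, 7)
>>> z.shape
(7, 13)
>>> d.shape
(3, 7)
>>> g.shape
(19, 3)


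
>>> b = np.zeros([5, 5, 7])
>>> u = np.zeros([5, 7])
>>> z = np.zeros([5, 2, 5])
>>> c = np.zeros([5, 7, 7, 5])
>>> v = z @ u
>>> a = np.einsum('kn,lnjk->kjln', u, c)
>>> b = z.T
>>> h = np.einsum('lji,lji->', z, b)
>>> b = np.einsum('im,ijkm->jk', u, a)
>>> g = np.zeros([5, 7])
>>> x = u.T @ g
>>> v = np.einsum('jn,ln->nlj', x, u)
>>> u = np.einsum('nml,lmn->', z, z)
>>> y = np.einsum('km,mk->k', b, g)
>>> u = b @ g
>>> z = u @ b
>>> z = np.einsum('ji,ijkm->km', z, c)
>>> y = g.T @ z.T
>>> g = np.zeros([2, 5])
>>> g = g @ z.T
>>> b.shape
(7, 5)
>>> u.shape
(7, 7)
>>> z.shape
(7, 5)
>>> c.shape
(5, 7, 7, 5)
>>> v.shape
(7, 5, 7)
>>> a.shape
(5, 7, 5, 7)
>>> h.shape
()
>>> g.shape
(2, 7)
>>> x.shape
(7, 7)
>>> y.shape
(7, 7)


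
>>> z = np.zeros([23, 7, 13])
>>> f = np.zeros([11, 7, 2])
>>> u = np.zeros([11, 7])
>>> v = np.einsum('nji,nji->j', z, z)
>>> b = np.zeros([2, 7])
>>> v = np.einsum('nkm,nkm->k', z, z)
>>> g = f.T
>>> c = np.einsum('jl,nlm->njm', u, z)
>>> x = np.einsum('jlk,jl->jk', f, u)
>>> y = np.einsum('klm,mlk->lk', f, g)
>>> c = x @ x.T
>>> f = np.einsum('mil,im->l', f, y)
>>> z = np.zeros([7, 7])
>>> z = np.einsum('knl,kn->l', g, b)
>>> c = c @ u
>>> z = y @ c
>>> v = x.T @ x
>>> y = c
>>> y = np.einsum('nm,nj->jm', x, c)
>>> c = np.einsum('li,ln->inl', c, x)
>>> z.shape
(7, 7)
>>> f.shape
(2,)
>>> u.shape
(11, 7)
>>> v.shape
(2, 2)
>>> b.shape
(2, 7)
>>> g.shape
(2, 7, 11)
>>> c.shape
(7, 2, 11)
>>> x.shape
(11, 2)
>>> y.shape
(7, 2)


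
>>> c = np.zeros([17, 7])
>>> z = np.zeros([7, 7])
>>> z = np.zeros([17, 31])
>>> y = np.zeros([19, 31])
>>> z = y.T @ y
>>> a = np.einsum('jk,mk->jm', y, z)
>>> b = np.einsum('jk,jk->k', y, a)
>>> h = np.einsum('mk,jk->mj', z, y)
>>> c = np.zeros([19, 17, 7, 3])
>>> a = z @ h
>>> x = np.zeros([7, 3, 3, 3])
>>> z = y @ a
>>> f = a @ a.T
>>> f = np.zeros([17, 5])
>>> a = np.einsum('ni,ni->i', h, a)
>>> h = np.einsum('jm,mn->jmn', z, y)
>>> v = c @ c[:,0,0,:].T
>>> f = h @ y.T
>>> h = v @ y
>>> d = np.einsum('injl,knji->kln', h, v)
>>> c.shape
(19, 17, 7, 3)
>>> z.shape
(19, 19)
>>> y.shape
(19, 31)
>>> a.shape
(19,)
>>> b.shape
(31,)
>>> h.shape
(19, 17, 7, 31)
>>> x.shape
(7, 3, 3, 3)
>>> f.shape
(19, 19, 19)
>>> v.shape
(19, 17, 7, 19)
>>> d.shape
(19, 31, 17)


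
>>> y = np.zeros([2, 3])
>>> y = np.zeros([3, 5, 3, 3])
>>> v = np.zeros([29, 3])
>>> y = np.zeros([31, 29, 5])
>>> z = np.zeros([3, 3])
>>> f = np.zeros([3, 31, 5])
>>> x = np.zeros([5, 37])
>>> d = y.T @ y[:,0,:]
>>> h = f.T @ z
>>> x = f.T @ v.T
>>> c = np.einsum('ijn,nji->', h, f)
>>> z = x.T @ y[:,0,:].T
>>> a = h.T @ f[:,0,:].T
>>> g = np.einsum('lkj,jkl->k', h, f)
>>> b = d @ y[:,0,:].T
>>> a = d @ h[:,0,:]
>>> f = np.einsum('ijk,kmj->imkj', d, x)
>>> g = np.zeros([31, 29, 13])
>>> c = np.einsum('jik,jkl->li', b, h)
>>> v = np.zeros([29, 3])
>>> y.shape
(31, 29, 5)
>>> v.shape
(29, 3)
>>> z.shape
(29, 31, 31)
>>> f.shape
(5, 31, 5, 29)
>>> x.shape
(5, 31, 29)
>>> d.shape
(5, 29, 5)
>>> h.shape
(5, 31, 3)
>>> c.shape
(3, 29)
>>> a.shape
(5, 29, 3)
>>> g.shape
(31, 29, 13)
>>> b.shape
(5, 29, 31)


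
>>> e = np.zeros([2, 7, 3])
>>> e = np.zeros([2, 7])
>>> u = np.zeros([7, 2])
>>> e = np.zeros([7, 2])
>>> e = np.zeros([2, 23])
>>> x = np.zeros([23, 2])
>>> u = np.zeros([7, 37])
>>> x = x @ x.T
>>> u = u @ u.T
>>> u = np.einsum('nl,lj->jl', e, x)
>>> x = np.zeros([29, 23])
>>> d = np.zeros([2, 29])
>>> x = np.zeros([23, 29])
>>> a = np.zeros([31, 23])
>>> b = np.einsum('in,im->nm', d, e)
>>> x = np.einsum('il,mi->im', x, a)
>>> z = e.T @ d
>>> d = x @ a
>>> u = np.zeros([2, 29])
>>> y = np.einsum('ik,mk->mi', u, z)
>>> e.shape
(2, 23)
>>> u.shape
(2, 29)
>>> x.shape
(23, 31)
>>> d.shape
(23, 23)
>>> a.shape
(31, 23)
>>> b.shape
(29, 23)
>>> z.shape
(23, 29)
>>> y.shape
(23, 2)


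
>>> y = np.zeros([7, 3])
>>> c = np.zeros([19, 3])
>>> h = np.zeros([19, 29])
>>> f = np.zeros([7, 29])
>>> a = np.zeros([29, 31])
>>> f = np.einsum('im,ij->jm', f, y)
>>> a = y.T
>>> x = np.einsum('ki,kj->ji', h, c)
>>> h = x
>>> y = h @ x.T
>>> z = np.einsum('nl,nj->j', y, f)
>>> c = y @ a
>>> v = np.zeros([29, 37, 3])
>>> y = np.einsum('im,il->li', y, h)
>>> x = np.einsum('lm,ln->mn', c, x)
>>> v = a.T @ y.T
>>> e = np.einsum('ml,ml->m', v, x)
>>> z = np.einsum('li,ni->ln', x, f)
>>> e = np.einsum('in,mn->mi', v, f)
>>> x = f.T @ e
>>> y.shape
(29, 3)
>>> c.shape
(3, 7)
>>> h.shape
(3, 29)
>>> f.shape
(3, 29)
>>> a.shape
(3, 7)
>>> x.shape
(29, 7)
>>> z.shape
(7, 3)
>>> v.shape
(7, 29)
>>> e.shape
(3, 7)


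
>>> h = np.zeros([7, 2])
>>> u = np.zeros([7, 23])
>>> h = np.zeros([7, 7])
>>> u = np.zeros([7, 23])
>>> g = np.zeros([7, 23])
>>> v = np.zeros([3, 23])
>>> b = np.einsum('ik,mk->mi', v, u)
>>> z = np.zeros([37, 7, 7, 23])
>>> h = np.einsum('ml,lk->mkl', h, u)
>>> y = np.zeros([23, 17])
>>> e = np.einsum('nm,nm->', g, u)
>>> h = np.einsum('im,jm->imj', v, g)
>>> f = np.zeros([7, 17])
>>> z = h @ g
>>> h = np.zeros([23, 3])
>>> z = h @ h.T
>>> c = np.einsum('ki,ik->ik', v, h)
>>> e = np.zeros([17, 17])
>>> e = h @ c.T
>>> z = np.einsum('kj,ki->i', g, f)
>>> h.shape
(23, 3)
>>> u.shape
(7, 23)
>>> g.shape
(7, 23)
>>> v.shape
(3, 23)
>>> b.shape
(7, 3)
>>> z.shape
(17,)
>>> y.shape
(23, 17)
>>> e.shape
(23, 23)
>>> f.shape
(7, 17)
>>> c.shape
(23, 3)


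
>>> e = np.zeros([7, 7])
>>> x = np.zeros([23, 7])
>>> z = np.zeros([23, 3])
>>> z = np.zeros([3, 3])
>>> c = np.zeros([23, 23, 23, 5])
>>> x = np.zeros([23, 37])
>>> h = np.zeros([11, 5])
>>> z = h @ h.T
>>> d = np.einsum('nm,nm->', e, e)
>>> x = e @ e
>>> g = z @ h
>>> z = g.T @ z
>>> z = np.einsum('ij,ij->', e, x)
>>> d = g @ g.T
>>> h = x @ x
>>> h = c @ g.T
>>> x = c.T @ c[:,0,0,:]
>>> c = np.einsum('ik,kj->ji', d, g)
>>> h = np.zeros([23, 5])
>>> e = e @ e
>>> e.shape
(7, 7)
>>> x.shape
(5, 23, 23, 5)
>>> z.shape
()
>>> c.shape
(5, 11)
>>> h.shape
(23, 5)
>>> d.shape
(11, 11)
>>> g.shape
(11, 5)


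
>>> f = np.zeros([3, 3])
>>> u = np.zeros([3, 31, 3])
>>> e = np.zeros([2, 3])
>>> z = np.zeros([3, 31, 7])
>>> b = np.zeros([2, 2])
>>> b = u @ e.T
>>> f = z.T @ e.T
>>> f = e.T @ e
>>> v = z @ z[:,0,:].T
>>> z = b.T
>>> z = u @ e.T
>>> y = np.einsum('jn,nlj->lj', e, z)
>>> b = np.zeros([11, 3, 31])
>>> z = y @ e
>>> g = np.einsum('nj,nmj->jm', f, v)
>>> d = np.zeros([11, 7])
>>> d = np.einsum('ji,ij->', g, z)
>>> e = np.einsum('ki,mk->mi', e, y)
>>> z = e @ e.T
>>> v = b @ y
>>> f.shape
(3, 3)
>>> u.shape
(3, 31, 3)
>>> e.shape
(31, 3)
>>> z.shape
(31, 31)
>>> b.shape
(11, 3, 31)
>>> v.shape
(11, 3, 2)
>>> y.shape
(31, 2)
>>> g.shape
(3, 31)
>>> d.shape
()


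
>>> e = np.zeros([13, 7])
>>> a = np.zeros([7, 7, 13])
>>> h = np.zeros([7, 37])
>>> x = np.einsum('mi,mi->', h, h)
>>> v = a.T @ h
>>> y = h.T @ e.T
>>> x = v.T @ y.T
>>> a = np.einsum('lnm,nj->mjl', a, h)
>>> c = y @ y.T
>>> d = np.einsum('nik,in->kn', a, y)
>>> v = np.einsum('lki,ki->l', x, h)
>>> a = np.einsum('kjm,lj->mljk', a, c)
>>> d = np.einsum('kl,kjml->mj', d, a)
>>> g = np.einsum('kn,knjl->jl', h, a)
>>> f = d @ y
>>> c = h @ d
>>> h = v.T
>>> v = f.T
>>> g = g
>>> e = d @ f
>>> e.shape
(37, 13)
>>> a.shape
(7, 37, 37, 13)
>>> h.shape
(37,)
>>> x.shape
(37, 7, 37)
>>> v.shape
(13, 37)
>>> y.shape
(37, 13)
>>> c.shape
(7, 37)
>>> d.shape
(37, 37)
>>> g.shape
(37, 13)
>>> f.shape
(37, 13)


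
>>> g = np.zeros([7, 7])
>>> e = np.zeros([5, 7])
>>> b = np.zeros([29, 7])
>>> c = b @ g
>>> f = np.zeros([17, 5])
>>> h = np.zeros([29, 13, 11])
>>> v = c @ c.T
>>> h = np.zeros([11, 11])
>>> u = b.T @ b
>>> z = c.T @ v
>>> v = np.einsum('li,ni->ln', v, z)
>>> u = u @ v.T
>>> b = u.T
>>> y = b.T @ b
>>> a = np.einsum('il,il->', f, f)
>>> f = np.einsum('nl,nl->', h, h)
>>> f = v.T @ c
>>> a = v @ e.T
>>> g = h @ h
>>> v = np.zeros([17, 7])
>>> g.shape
(11, 11)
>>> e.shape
(5, 7)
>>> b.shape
(29, 7)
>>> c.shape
(29, 7)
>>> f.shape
(7, 7)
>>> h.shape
(11, 11)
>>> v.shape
(17, 7)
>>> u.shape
(7, 29)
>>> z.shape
(7, 29)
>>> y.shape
(7, 7)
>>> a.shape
(29, 5)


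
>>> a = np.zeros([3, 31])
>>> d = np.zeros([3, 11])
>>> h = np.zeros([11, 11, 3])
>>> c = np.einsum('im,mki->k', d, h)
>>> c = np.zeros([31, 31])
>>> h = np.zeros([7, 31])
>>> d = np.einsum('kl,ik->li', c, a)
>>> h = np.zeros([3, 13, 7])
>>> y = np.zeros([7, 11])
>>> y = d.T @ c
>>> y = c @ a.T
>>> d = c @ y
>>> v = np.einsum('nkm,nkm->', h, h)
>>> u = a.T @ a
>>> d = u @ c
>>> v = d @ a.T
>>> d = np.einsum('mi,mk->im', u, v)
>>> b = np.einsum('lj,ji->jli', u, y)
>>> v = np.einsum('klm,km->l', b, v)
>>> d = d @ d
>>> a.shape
(3, 31)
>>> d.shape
(31, 31)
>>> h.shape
(3, 13, 7)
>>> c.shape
(31, 31)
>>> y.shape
(31, 3)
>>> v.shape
(31,)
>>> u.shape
(31, 31)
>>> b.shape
(31, 31, 3)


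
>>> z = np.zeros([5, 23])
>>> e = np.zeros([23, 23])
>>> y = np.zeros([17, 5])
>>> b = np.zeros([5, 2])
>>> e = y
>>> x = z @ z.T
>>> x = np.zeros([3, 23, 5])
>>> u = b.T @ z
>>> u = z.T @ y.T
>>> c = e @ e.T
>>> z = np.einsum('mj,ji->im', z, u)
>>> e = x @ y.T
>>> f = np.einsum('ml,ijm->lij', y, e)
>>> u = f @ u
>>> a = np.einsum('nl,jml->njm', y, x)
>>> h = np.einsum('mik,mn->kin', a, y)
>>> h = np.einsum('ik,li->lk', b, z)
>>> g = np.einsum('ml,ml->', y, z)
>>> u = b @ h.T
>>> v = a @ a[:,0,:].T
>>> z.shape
(17, 5)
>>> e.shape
(3, 23, 17)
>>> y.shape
(17, 5)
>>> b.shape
(5, 2)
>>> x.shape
(3, 23, 5)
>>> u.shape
(5, 17)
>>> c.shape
(17, 17)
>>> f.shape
(5, 3, 23)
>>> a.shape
(17, 3, 23)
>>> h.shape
(17, 2)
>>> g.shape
()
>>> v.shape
(17, 3, 17)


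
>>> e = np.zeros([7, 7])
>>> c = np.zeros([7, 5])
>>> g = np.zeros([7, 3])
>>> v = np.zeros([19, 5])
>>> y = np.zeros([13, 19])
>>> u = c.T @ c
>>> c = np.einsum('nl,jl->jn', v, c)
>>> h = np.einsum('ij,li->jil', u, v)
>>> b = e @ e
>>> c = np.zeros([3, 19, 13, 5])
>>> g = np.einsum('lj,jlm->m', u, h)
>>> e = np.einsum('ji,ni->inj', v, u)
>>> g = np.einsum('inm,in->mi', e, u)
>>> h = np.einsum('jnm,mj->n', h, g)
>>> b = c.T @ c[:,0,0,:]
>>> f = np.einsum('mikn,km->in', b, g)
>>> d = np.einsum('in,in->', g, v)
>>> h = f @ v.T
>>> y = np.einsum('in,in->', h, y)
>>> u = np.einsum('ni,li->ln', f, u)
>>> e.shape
(5, 5, 19)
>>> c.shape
(3, 19, 13, 5)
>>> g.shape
(19, 5)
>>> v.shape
(19, 5)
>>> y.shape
()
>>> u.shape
(5, 13)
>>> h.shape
(13, 19)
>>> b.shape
(5, 13, 19, 5)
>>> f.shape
(13, 5)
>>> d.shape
()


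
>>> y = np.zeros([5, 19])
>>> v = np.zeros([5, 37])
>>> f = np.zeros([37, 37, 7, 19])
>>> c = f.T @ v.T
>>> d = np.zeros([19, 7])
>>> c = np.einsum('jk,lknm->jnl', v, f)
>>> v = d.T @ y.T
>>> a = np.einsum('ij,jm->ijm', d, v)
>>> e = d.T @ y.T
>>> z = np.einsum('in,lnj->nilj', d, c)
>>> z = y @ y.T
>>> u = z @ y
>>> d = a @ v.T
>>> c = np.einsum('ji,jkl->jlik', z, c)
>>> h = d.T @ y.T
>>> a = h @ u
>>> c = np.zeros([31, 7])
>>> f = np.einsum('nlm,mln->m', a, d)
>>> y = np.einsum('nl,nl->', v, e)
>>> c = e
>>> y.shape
()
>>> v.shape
(7, 5)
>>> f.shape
(19,)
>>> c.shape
(7, 5)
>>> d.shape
(19, 7, 7)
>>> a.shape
(7, 7, 19)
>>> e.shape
(7, 5)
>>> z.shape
(5, 5)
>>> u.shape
(5, 19)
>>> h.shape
(7, 7, 5)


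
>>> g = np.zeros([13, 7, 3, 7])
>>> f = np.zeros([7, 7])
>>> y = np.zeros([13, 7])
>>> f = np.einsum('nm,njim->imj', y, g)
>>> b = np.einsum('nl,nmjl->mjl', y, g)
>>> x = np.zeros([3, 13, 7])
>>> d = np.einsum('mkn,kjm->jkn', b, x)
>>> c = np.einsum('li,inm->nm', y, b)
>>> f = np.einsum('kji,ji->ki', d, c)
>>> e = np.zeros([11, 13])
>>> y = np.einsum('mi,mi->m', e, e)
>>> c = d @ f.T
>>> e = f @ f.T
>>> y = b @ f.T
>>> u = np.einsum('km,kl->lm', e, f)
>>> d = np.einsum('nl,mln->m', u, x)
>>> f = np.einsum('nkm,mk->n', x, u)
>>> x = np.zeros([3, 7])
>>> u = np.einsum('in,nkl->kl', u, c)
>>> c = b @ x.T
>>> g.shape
(13, 7, 3, 7)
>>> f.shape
(3,)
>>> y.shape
(7, 3, 13)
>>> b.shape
(7, 3, 7)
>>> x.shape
(3, 7)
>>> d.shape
(3,)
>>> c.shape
(7, 3, 3)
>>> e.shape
(13, 13)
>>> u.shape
(3, 13)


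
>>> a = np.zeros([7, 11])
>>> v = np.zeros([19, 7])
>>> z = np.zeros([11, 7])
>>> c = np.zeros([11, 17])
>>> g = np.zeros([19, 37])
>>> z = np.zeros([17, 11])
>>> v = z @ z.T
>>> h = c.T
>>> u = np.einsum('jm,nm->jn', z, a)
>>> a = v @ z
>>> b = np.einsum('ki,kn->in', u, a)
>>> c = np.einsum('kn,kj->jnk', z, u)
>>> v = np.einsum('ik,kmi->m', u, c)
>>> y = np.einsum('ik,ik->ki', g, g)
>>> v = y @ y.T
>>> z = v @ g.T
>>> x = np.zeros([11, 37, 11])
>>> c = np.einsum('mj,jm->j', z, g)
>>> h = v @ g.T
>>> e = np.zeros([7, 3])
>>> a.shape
(17, 11)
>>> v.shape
(37, 37)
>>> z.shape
(37, 19)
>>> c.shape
(19,)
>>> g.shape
(19, 37)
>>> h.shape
(37, 19)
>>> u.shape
(17, 7)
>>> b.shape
(7, 11)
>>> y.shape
(37, 19)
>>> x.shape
(11, 37, 11)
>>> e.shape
(7, 3)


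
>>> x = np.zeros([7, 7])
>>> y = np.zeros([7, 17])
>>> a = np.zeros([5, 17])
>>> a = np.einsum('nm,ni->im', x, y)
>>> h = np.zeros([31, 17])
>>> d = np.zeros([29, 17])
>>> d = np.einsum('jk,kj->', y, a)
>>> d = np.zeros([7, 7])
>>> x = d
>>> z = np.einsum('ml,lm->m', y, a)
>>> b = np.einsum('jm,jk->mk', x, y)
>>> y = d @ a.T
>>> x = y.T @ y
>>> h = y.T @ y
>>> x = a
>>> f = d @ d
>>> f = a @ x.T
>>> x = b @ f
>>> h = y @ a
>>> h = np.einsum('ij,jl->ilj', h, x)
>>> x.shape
(7, 17)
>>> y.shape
(7, 17)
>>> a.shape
(17, 7)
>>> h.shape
(7, 17, 7)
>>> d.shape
(7, 7)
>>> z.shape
(7,)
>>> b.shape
(7, 17)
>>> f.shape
(17, 17)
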